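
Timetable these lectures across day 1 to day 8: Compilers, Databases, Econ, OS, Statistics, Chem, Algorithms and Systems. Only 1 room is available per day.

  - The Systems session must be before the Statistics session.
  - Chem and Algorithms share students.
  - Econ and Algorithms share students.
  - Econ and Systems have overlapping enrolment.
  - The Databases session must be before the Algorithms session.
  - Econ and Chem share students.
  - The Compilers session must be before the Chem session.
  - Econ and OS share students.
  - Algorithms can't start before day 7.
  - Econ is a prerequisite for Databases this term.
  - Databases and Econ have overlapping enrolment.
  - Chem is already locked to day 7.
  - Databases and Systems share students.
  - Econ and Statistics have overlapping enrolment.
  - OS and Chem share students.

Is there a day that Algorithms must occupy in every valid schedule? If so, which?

day 8

Algorithms's window is day 7–day 8.
Chem is fixed at day 7, and Algorithms can't share a day with Chem.
So Algorithms must be day 8.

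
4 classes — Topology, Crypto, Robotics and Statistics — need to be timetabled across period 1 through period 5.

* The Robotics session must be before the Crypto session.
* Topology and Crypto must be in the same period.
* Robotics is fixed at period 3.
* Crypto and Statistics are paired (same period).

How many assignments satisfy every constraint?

Enumerating: Crypto=period 4; Statistics=period 4; Topology=period 4; Robotics=period 3 | Topology -> period 5, Robotics -> period 3, Statistics -> period 5, Crypto -> period 5.

2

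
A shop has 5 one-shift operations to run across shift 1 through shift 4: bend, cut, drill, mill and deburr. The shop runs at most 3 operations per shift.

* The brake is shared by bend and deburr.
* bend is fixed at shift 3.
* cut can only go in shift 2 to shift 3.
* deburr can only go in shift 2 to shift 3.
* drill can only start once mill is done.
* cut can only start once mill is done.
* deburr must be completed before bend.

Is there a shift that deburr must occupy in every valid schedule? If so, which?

shift 2

deburr's window is shift 2–shift 3.
bend is fixed at shift 3, and deburr can't share a shift with bend.
So deburr must be shift 2.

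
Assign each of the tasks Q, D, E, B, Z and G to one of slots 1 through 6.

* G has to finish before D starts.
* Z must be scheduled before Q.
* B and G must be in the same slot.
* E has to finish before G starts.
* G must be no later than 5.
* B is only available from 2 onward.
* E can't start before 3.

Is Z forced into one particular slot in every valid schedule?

No

Z can be 1 (e.g. B -> 4, Z -> 1, D -> 5, Q -> 2, G -> 4, E -> 3) or 2 (e.g. B in 4, Z in 2, E in 3, G in 4, D in 5, Q in 3).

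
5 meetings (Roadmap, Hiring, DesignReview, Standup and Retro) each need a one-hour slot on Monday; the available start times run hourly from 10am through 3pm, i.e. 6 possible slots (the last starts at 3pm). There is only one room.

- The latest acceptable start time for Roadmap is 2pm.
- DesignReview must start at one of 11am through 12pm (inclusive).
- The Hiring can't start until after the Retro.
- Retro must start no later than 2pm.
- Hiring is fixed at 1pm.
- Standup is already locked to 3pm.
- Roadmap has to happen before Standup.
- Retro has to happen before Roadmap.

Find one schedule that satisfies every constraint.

DesignReview in 11am; Standup in 3pm; Hiring in 1pm; Retro in 10am; Roadmap in 12pm

Checking: Retro(10am) before Hiring(1pm); Roadmap(12pm) before Standup(3pm); Retro(10am) before Roadmap(12pm); Roadmap=12pm in [10am,2pm]; Retro=10am in [10am,2pm]; Standup=3pm in [3pm,3pm]; DesignReview=11am in [11am,12pm]; Hiring=1pm in [1pm,1pm]; max 1 per slot (cap 1).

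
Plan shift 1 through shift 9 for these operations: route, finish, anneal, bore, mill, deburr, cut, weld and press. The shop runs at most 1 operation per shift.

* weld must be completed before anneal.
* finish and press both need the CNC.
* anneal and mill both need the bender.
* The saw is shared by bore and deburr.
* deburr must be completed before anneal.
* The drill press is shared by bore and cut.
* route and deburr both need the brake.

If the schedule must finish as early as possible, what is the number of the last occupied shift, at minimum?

shift 9

The precedence chain requires at least 2 distinct shifts.
With at most 1 per shift and 9 operations, at least 9 shifts are needed.
9 works (last occupied shift: shift 9): for example bore in shift 6, press in shift 9, anneal in shift 3, mill in shift 7, route in shift 4, cut in shift 8, finish in shift 5, deburr in shift 1, weld in shift 2.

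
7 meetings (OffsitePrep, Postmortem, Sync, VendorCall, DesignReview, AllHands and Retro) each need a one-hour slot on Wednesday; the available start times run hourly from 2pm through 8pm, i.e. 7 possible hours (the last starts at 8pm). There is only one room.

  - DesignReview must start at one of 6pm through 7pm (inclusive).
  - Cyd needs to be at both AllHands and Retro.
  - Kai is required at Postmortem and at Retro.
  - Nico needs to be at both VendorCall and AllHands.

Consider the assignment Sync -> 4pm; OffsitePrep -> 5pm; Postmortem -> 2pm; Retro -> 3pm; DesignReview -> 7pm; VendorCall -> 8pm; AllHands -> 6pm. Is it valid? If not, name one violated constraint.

Yes

There is only one room — holds.
Nico needs to be at both VendorCall and AllHands — holds.
Kai is required at Postmortem and at Retro — holds.
Cyd needs to be at both AllHands and Retro — holds.
DesignReview must start at one of 6pm through 7pm (inclusive) — holds.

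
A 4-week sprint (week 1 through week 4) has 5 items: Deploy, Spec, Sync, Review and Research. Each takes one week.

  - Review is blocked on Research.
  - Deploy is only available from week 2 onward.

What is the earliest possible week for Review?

week 2

Precedence pushes Review to at least week 2.
Review at week 2 is achievable: Spec=week 1, Sync=week 1, Review=week 2, Deploy=week 2, Research=week 1.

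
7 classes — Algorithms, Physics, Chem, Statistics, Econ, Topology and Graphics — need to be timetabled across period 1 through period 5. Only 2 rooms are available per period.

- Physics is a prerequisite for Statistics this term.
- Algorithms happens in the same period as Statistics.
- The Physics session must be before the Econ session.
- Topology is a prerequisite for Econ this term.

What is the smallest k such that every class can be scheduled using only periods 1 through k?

4

The precedence chain requires at least 2 distinct periods.
With at most 2 per period and 7 classes, at least 4 periods are needed.
4 works (last occupied period: period 4): for example Graphics -> period 4; Econ -> period 2; Physics -> period 1; Chem -> period 2; Statistics -> period 3; Algorithms -> period 3; Topology -> period 1.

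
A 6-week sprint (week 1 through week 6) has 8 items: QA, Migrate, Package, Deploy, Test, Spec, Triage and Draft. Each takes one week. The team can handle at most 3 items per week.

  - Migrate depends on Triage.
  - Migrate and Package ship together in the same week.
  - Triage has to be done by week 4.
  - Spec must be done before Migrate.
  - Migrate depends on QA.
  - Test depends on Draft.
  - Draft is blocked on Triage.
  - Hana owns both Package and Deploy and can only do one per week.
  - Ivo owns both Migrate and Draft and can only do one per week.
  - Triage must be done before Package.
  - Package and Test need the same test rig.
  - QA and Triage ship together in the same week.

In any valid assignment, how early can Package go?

week 2

Precedence pushes Package to at least week 2.
Package at week 2 is achievable: QA=week 1, Migrate=week 2, Triage=week 1, Package=week 2, Test=week 4, Draft=week 3, Deploy=week 3, Spec=week 1.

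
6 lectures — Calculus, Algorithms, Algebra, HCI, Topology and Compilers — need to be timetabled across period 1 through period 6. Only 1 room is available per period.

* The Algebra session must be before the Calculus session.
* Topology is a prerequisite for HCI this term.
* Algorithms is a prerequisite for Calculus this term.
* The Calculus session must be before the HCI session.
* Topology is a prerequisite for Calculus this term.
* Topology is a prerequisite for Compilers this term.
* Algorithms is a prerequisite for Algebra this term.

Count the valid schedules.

Splitting on Calculus: it can be period 4 (6), period 5 (6). Listing each branch's schedules as (Algorithms, Algebra, HCI, Topology, Compilers) by period number:
Calculus=period 4: (1,2,5,3,6) (1,2,6,3,5) (1,3,5,2,6) (1,3,6,2,5) (2,3,5,1,6) (2,3,6,1,5) — 6.
Calculus=period 5: (1,2,6,3,4) (1,3,6,2,4) (1,4,6,2,3) (2,3,6,1,4) (2,4,6,1,3) (3,4,6,1,2) — 6.
Summing: 6 + 6 = 12.

12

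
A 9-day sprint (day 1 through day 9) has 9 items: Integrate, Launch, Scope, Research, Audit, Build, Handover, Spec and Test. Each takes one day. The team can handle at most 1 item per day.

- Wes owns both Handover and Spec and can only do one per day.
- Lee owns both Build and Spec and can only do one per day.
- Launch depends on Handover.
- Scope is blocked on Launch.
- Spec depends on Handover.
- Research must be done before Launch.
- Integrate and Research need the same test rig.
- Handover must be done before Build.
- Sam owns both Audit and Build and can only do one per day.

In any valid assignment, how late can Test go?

day 9

Test at day 9 is achievable: Scope -> day 4; Spec -> day 6; Handover -> day 1; Test -> day 9; Audit -> day 8; Integrate -> day 7; Research -> day 2; Launch -> day 3; Build -> day 5.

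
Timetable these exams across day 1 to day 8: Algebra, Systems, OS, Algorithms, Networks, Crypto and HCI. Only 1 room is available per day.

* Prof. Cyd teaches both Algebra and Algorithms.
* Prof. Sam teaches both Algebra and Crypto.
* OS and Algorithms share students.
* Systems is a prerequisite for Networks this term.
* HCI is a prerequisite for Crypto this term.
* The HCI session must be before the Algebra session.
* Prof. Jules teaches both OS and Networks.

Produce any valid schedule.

Networks in day 4; Crypto in day 5; HCI in day 1; Systems in day 3; Algorithms in day 7; Algebra in day 2; OS in day 6

Checking: HCI(day 1) before Algebra(day 2); HCI(day 1) before Crypto(day 5); Systems(day 3) before Networks(day 4); OS(day 6) != Networks(day 4); OS(day 6) != Algorithms(day 7); Algebra(day 2) != Crypto(day 5); Algebra(day 2) != Algorithms(day 7); max 1 per day (cap 1).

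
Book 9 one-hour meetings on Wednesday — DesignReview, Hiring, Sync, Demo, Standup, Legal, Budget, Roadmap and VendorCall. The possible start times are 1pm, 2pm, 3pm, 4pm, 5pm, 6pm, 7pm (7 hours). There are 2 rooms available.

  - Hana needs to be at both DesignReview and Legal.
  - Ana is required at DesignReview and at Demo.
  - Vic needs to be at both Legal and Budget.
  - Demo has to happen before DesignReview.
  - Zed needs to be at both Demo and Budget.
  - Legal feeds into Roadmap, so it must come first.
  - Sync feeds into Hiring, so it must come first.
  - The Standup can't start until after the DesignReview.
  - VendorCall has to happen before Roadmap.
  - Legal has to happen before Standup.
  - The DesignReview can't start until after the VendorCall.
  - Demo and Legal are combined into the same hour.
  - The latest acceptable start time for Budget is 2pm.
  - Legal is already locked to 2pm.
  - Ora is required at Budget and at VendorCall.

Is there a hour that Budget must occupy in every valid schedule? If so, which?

1pm

Budget's window is 1pm–2pm.
Legal is fixed at 2pm, and Budget can't share a hour with Legal.
So Budget must be 1pm.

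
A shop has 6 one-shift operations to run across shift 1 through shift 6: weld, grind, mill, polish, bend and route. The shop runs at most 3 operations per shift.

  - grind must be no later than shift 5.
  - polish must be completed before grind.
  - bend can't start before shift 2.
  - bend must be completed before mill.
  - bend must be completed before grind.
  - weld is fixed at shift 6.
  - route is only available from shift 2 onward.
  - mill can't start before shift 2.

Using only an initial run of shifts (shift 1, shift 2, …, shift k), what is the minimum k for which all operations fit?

6 shifts

The precedence chain requires at least 2 distinct shifts.
With at most 3 per shift and 6 operations, at least 2 shifts are needed.
weld can't be placed before shift 6, so the schedule must run through at least shift 6.
6 works (last occupied shift: shift 6): for example weld=shift 6, mill=shift 3, route=shift 2, grind=shift 3, polish=shift 1, bend=shift 2.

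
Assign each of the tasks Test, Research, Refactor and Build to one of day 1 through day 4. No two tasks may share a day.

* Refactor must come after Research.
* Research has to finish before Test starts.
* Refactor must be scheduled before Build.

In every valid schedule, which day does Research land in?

Downstream work caps Research at day 2.
So Research is pinned to day 1.

day 1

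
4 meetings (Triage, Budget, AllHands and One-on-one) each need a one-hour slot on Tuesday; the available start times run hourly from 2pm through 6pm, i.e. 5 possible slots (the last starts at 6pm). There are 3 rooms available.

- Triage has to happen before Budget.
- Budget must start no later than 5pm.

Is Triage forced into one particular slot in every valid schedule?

Triage can be 2pm (e.g. Triage=2pm; AllHands=2pm; One-on-one=2pm; Budget=3pm) or 3pm (e.g. Triage=3pm; One-on-one=2pm; Budget=4pm; AllHands=2pm).

No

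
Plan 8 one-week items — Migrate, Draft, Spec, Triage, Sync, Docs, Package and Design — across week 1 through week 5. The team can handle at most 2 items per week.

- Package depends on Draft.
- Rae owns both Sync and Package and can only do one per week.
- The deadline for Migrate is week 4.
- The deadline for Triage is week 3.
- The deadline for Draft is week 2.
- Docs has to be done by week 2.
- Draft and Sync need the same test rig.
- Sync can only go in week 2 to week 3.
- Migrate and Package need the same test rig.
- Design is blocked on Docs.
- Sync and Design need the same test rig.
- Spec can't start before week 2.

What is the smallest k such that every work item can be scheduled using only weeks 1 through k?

The precedence chain requires at least 2 distinct weeks.
With at most 2 per week and 8 work items, at least 4 weeks are needed.
4 works (last occupied week: week 4): for example Package=week 3; Spec=week 2; Migrate=week 4; Sync=week 2; Docs=week 1; Design=week 4; Draft=week 1; Triage=week 3.

4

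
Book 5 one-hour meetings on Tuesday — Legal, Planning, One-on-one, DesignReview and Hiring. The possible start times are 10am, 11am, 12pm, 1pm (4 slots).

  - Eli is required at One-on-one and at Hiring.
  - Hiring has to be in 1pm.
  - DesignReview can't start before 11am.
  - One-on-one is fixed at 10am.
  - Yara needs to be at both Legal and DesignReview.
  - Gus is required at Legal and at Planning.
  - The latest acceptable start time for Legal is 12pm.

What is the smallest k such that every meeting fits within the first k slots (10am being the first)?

Hiring can't be placed before 1pm — that is slot 4 counting from 10am — so the schedule must run through at least 4 slots.
4 works (last occupied slot: 1pm): for example One-on-one=10am, Planning=11am, Legal=10am, Hiring=1pm, DesignReview=11am.

4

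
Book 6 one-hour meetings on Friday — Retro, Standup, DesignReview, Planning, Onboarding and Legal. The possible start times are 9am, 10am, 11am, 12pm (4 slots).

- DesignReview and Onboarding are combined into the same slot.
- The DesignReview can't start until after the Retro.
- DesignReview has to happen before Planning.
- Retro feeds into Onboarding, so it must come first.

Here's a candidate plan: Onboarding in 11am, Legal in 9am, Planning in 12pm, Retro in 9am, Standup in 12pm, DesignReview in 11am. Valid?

The DesignReview can't start until after the Retro — holds.
Retro feeds into Onboarding, so it must come first — holds.
DesignReview has to happen before Planning — holds.
DesignReview and Onboarding are combined into the same slot — holds.

Valid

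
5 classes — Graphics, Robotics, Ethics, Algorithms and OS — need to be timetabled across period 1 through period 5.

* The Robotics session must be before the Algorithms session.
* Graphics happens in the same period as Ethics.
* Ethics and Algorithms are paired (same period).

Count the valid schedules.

Splitting on Graphics: it can be period 2 (5), period 3 (10), period 4 (15), period 5 (20). Listing each branch's schedules as (Robotics, Ethics, Algorithms, OS) by period number:
Graphics=period 2: (1,2,2,1) (1,2,2,2) (1,2,2,3) (1,2,2,4) (1,2,2,5) — 5.
Graphics=period 3: (1,3,3,1) (1,3,3,2) (1,3,3,3) (1,3,3,4) (1,3,3,5) (2,3,3,1) (2,3,3,2) (2,3,3,3) (2,3,3,4) (2,3,3,5) — 10.
Graphics=period 4: (1,4,4,1) (1,4,4,2) (1,4,4,3) (1,4,4,4) (1,4,4,5) (2,4,4,1) (2,4,4,2) (2,4,4,3) (2,4,4,4) (2,4,4,5) (3,4,4,1) (3,4,4,2) (3,4,4,3) (3,4,4,4) (3,4,4,5) — 15.
Graphics=period 5: (1,5,5,1) (1,5,5,2) (1,5,5,3) (1,5,5,4) (1,5,5,5) (2,5,5,1) (2,5,5,2) (2,5,5,3) (2,5,5,4) (2,5,5,5) (3,5,5,1) (3,5,5,2) (3,5,5,3) (3,5,5,4) (3,5,5,5) (4,5,5,1) (4,5,5,2) (4,5,5,3) (4,5,5,4) (4,5,5,5) — 20.
Summing: 5 + 10 + 15 + 20 = 50.

50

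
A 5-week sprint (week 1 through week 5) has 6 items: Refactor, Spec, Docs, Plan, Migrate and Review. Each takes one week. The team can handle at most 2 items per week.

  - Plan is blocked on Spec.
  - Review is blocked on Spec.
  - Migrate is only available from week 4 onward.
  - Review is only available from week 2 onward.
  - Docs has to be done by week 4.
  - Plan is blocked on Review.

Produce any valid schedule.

Migrate in week 4; Plan in week 3; Refactor in week 2; Spec in week 1; Review in week 2; Docs in week 1

Checking: Spec(week 1) before Plan(week 3); Review(week 2) before Plan(week 3); Spec(week 1) before Review(week 2); Review=week 2 in [week 2,week 5]; Migrate=week 4 in [week 4,week 5]; Docs=week 1 in [week 1,week 4]; max 2 per week (cap 2).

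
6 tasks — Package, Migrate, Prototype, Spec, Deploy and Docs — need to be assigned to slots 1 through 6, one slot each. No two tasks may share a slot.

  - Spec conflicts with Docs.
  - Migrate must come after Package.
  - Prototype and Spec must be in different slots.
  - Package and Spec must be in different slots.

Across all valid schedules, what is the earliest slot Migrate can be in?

2

Precedence pushes Migrate to at least 2.
Migrate at 2 is achievable: Deploy -> 5, Spec -> 4, Docs -> 6, Migrate -> 2, Prototype -> 3, Package -> 1.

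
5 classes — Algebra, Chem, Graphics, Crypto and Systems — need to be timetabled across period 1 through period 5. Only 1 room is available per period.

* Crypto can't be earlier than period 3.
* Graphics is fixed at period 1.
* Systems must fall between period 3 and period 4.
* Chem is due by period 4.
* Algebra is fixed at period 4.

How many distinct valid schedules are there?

1

Enumerating: Graphics=period 1, Systems=period 3, Crypto=period 5, Chem=period 2, Algebra=period 4.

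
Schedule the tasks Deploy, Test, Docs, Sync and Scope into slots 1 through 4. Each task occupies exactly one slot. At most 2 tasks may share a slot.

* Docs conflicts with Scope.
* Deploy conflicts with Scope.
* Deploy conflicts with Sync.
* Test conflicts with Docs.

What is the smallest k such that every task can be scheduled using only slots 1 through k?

With at most 2 per slot and 5 tasks, at least 3 slots are needed.
3 works (last occupied slot: 3): for example Deploy in 1; Scope in 3; Sync in 2; Test in 1; Docs in 2.

3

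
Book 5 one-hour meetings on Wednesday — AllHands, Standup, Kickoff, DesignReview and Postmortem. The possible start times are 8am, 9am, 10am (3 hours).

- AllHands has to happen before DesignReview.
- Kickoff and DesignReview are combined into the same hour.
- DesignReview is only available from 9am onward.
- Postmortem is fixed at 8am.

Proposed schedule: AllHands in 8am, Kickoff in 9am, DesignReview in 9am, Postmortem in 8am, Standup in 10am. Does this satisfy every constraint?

Yes

Kickoff and DesignReview are combined into the same hour — holds.
Postmortem is fixed at 8am — holds.
DesignReview is only available from 9am onward — holds.
AllHands has to happen before DesignReview — holds.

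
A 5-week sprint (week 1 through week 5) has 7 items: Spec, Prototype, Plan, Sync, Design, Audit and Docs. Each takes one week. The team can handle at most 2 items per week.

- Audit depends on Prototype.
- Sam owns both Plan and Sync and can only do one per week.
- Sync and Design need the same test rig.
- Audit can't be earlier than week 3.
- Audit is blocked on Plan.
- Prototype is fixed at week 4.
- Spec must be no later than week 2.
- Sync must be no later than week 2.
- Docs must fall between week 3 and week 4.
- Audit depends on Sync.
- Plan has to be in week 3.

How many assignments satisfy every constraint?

24

Splitting on Spec: it can be week 1 (12), week 2 (12). Listing each branch's schedules as (Prototype, Plan, Sync, Design, Audit, Docs) by week number:
Spec=week 1: (4,3,1,2,5,3) (4,3,1,2,5,4) (4,3,1,3,5,4) (4,3,1,4,5,3) (4,3,1,5,5,3) (4,3,1,5,5,4) (4,3,2,1,5,3) (4,3,2,1,5,4) (4,3,2,3,5,4) (4,3,2,4,5,3) (4,3,2,5,5,3) (4,3,2,5,5,4) — 12.
Spec=week 2: (4,3,1,2,5,3) (4,3,1,2,5,4) (4,3,1,3,5,4) (4,3,1,4,5,3) (4,3,1,5,5,3) (4,3,1,5,5,4) (4,3,2,1,5,3) (4,3,2,1,5,4) (4,3,2,3,5,4) (4,3,2,4,5,3) (4,3,2,5,5,3) (4,3,2,5,5,4) — 12.
Summing: 12 + 12 = 24.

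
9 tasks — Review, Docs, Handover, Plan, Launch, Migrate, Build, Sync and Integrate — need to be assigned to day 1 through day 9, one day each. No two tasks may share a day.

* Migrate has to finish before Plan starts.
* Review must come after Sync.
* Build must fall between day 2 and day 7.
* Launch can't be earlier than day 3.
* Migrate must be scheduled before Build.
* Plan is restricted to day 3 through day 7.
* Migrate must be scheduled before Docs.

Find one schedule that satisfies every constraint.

Build -> day 2; Docs -> day 7; Migrate -> day 1; Review -> day 6; Plan -> day 3; Integrate -> day 9; Handover -> day 8; Launch -> day 4; Sync -> day 5

Checking: Migrate(day 1) before Plan(day 3); Sync(day 5) before Review(day 6); Migrate(day 1) before Build(day 2); Migrate(day 1) before Docs(day 7); Plan=day 3 in [day 3,day 7]; Build=day 2 in [day 2,day 7]; Launch=day 4 in [day 3,day 9]; max 1 per day (cap 1).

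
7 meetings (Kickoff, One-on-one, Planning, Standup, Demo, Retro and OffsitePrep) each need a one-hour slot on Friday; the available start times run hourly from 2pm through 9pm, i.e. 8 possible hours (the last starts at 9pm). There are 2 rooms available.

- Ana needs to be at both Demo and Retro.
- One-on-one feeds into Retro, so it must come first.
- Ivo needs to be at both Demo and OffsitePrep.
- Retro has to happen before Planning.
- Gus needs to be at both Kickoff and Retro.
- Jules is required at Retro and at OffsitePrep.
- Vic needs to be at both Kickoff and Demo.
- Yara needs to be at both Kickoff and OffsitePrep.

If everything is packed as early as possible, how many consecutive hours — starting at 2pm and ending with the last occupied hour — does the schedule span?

4

The precedence chain requires at least 3 distinct hours.
With at most 2 per hour and 7 meetings, at least 4 hours are needed.
4 works (last occupied hour: 5pm): for example Retro -> 3pm; Planning -> 4pm; One-on-one -> 2pm; Demo -> 4pm; OffsitePrep -> 5pm; Standup -> 3pm; Kickoff -> 2pm.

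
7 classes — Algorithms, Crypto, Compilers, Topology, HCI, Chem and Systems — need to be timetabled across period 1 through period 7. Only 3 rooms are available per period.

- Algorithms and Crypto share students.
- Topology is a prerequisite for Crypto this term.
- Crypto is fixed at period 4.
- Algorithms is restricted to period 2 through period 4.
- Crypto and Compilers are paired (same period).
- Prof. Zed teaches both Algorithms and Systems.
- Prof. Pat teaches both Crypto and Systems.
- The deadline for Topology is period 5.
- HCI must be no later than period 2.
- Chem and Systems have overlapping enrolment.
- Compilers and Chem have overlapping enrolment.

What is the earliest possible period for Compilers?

Compilers must be in the same period as Crypto, which can't be before period 4, so Compilers is at least period 4; Compilers must be in the same period as Crypto, which can't be after period 4, so Compilers is at most period 4.
Compilers at period 4 is achievable: Chem in period 1; Crypto in period 4; Topology in period 1; Algorithms in period 2; Compilers in period 4; HCI in period 1; Systems in period 3.

period 4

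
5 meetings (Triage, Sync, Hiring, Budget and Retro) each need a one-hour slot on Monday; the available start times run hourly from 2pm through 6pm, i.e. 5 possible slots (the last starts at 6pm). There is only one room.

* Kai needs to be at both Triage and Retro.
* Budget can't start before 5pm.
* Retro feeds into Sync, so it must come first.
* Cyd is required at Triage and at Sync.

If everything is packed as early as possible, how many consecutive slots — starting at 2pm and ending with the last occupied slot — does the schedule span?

5

The precedence chain requires at least 2 distinct slots.
With at most 1 per slot and 5 meetings, at least 5 slots are needed.
Budget can't be placed before 5pm — that is slot 4 counting from 2pm — so the schedule must run through at least 4 slots.
5 works (last occupied slot: 6pm): for example Hiring=6pm, Retro=2pm, Triage=4pm, Sync=3pm, Budget=5pm.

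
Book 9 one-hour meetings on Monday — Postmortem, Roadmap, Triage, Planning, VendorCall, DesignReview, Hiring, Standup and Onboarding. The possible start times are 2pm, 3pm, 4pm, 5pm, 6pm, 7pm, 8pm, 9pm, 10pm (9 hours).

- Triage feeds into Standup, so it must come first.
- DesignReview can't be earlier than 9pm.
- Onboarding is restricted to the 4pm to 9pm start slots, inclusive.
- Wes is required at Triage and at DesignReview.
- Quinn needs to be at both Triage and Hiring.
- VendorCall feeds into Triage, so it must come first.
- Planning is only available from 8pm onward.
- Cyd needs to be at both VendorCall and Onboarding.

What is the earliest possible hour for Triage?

3pm

Precedence pushes Triage to at least 3pm; downstream work caps Triage at 9pm.
Triage at 3pm is achievable: Planning=8pm; Onboarding=4pm; DesignReview=9pm; Hiring=2pm; Postmortem=2pm; VendorCall=2pm; Standup=4pm; Triage=3pm; Roadmap=2pm.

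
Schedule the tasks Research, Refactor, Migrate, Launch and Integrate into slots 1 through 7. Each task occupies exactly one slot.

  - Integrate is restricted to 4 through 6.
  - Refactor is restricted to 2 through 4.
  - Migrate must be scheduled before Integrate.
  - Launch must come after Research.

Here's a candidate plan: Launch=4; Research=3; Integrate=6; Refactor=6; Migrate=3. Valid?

Migrate must be scheduled before Integrate — holds.
Launch must come after Research — holds.
Integrate is restricted to 4 through 6 — holds.
Refactor is restricted to 2 through 4 — violated.

No — it violates: Refactor is restricted to 2 through 4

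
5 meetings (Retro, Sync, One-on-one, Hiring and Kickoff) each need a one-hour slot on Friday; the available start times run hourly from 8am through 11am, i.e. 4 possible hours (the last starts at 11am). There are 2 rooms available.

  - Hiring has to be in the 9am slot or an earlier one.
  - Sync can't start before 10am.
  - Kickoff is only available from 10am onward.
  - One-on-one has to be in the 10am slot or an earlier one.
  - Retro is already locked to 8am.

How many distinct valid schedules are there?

Splitting on Sync: it can be 10am (8), 11am (10). Listing each branch's schedules as (Retro, One-on-one, Hiring, Kickoff):
Sync=10am: (8am,8am,9am,10am) (8am,8am,9am,11am) (8am,9am,8am,10am) (8am,9am,8am,11am) (8am,9am,9am,10am) (8am,9am,9am,11am) (8am,10am,8am,11am) (8am,10am,9am,11am) — 8.
Sync=11am: (8am,8am,9am,10am) (8am,8am,9am,11am) (8am,9am,8am,10am) (8am,9am,8am,11am) (8am,9am,9am,10am) (8am,9am,9am,11am) (8am,10am,8am,10am) (8am,10am,8am,11am) (8am,10am,9am,10am) (8am,10am,9am,11am) — 10.
Summing: 8 + 10 = 18.

18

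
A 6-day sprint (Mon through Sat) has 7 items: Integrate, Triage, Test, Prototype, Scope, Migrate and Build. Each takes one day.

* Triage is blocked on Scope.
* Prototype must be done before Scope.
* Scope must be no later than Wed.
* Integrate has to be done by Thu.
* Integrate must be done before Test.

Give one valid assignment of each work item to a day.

Triage in Wed; Test in Tue; Prototype in Mon; Integrate in Mon; Migrate in Mon; Scope in Tue; Build in Mon

Checking: Prototype(Mon) before Scope(Tue); Integrate(Mon) before Test(Tue); Scope(Tue) before Triage(Wed); Integrate=Mon in [Mon,Thu]; Scope=Tue in [Mon,Wed].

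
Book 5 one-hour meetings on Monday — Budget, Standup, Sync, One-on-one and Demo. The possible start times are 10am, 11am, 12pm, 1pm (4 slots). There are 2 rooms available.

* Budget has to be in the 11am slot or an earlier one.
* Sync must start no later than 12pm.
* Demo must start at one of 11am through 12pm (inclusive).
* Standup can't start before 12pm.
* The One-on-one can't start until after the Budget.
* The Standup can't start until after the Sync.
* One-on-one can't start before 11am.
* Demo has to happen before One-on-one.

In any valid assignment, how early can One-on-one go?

12pm

One-on-one is available from 11am; precedence pushes One-on-one to at least 12pm.
One-on-one at 12pm is achievable: Sync -> 10am, Demo -> 11am, Standup -> 12pm, Budget -> 10am, One-on-one -> 12pm.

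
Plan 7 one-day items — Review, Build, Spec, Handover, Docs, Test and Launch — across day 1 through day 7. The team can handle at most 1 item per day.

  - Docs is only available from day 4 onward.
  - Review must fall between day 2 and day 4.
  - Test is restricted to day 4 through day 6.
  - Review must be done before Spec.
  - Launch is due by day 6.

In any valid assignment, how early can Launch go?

Launch's own window allows nothing later than day 6.
Launch at day 1 is achievable: Handover in day 7; Build in day 6; Spec in day 3; Test in day 4; Docs in day 5; Review in day 2; Launch in day 1.

day 1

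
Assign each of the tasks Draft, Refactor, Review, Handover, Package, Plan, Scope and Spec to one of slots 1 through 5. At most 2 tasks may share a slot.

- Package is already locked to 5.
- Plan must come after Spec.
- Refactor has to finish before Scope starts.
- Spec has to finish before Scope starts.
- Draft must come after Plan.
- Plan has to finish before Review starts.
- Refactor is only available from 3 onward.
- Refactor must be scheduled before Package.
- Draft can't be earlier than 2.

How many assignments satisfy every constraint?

48

Splitting on Draft: it can be 3 (15), 4 (23), 5 (10). Listing each branch's schedules as (Refactor, Review, Handover, Package, Plan, Scope, Spec):
Draft=3: (3,4,1,5,2,4,1) (3,4,1,5,2,5,1) (3,4,2,5,2,4,1) (3,4,2,5,2,5,1) (3,4,4,5,2,5,1) (3,4,5,5,2,4,1) (3,5,1,5,2,4,1) (3,5,2,5,2,4,1) (3,5,4,5,2,4,1) (4,3,1,5,2,5,1) (4,3,2,5,2,5,1) (4,3,4,5,2,5,1) (4,4,1,5,2,5,1) (4,4,2,5,2,5,1) (4,4,3,5,2,5,1) — 15.
Draft=4: (3,3,1,5,2,4,1) (3,3,1,5,2,5,1) (3,3,2,5,2,4,1) (3,3,2,5,2,5,1) (3,3,4,5,2,5,1) (3,3,5,5,2,4,1) (3,4,1,5,2,5,1) (3,4,1,5,3,5,1) (3,4,1,5,3,5,2) (3,4,2,5,2,5,1) (3,4,2,5,3,5,1) (3,4,2,5,3,5,2) (3,4,3,5,2,5,1) (3,5,1,5,2,4,1) (3,5,1,5,3,4,1) (3,5,1,5,3,4,2) (3,5,2,5,2,4,1) (3,5,2,5,3,4,1) (3,5,2,5,3,4,2) (3,5,3,5,2,4,1) (4,3,1,5,2,5,1) (4,3,2,5,2,5,1) (4,3,3,5,2,5,1) — 23.
Draft=5: (3,3,1,5,2,4,1) (3,3,2,5,2,4,1) (3,3,4,5,2,4,1) (3,4,1,5,2,4,1) (3,4,1,5,3,4,1) (3,4,1,5,3,4,2) (3,4,2,5,2,4,1) (3,4,2,5,3,4,1) (3,4,2,5,3,4,2) (3,4,3,5,2,4,1) — 10.
Summing: 15 + 23 + 10 = 48.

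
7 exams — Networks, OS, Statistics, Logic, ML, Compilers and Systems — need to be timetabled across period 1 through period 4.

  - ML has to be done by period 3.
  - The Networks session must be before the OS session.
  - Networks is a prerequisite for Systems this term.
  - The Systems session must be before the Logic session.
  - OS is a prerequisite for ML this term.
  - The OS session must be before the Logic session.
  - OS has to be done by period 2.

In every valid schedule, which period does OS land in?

period 2

Precedence pushes OS to at least period 2; OS's own window allows nothing later than period 2.
So OS is pinned to period 2.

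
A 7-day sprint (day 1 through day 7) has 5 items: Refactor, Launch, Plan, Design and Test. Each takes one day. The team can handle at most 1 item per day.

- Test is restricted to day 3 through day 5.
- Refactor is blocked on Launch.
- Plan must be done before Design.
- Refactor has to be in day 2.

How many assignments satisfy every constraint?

Splitting on Plan: it can be day 3 (6), day 4 (5), day 5 (4), day 6 (3). Listing each branch's schedules as (Refactor, Launch, Design, Test) by day number:
Plan=day 3: (2,1,4,5) (2,1,5,4) (2,1,6,4) (2,1,6,5) (2,1,7,4) (2,1,7,5) — 6.
Plan=day 4: (2,1,5,3) (2,1,6,3) (2,1,6,5) (2,1,7,3) (2,1,7,5) — 5.
Plan=day 5: (2,1,6,3) (2,1,6,4) (2,1,7,3) (2,1,7,4) — 4.
Plan=day 6: (2,1,7,3) (2,1,7,4) (2,1,7,5) — 3.
Summing: 6 + 5 + 4 + 3 = 18.

18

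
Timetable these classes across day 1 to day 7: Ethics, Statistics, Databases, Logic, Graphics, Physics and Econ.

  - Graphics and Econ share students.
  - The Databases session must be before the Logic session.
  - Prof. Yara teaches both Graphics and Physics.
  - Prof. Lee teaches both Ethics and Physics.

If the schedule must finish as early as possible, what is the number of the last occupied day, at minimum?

2

The precedence chain requires at least 2 distinct days.
2 works (last occupied day: day 2): for example Ethics -> day 1, Physics -> day 2, Databases -> day 1, Econ -> day 2, Graphics -> day 1, Logic -> day 2, Statistics -> day 1.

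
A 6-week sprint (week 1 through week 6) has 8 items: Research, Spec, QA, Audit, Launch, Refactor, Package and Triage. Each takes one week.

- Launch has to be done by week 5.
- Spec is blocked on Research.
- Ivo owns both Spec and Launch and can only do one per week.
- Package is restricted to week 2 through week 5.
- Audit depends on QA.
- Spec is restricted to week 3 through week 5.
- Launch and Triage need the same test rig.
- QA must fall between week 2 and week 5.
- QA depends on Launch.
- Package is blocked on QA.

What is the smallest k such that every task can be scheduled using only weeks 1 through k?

The precedence chain requires at least 3 distinct weeks.
3 works (last occupied week: week 3): for example Package=week 3, Refactor=week 1, Research=week 1, Audit=week 3, QA=week 2, Spec=week 3, Triage=week 2, Launch=week 1.

3 weeks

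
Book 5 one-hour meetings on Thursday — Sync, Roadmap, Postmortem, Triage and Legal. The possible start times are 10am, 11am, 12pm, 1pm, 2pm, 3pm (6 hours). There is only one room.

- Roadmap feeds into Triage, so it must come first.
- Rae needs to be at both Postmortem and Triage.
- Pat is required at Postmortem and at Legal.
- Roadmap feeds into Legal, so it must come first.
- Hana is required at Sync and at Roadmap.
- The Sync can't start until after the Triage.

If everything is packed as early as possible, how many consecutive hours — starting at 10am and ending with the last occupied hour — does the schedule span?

5 hours

The precedence chain requires at least 3 distinct hours.
With at most 1 per hour and 5 meetings, at least 5 hours are needed.
5 works (last occupied hour: 2pm): for example Legal in 1pm, Sync in 12pm, Postmortem in 2pm, Roadmap in 10am, Triage in 11am.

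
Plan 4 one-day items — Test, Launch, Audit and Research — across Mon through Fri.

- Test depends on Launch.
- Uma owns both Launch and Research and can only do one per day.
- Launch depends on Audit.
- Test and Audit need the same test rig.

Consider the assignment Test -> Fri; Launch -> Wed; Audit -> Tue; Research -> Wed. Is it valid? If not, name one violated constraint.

Test and Audit need the same test rig — holds.
Test depends on Launch — holds.
Uma owns both Launch and Research and can only do one per day — violated.
Launch depends on Audit — holds.

Invalid. Uma owns both Launch and Research and can only do one per day.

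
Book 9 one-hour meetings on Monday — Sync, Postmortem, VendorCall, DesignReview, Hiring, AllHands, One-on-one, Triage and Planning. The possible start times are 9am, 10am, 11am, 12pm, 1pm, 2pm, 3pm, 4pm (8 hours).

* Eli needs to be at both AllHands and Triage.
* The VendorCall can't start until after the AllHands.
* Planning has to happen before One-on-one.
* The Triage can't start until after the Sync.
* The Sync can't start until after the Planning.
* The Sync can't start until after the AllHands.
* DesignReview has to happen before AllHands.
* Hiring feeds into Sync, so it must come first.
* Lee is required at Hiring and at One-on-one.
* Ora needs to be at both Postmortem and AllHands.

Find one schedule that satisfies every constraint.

Hiring in 9am, One-on-one in 10am, Sync in 11am, Planning in 9am, Postmortem in 9am, DesignReview in 9am, VendorCall in 11am, AllHands in 10am, Triage in 12pm

Checking: Hiring(9am) before Sync(11am); Planning(9am) before Sync(11am); AllHands(10am) before Sync(11am); DesignReview(9am) before AllHands(10am); Sync(11am) before Triage(12pm); AllHands(10am) before VendorCall(11am); Planning(9am) before One-on-one(10am); AllHands(10am) != Triage(12pm); Postmortem(9am) != AllHands(10am); Hiring(9am) != One-on-one(10am).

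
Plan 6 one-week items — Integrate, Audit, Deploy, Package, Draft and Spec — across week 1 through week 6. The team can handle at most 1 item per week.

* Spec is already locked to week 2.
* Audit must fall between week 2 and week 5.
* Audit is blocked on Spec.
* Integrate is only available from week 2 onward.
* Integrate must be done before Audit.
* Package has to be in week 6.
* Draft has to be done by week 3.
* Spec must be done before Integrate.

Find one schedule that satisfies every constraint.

Draft in week 1, Spec in week 2, Package in week 6, Integrate in week 3, Audit in week 4, Deploy in week 5

Checking: Spec(week 2) before Audit(week 4); Spec(week 2) before Integrate(week 3); Integrate(week 3) before Audit(week 4); Audit=week 4 in [week 2,week 5]; Integrate=week 3 in [week 2,week 6]; Draft=week 1 in [week 1,week 3]; Spec=week 2 in [week 2,week 2]; Package=week 6 in [week 6,week 6]; max 1 per week (cap 1).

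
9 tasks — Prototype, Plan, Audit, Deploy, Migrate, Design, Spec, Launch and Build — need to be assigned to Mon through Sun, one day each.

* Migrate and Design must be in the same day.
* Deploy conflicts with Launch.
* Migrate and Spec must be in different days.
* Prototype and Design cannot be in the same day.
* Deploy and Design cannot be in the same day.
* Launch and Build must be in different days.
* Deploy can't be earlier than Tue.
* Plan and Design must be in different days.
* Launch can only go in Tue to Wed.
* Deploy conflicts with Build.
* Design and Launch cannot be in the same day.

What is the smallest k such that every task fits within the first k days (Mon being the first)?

3

Deploy can't be placed before Tue — that is day 2 counting from Mon — so the schedule must run through at least 2 days.
Could 2 days be enough, i.e. nothing placed later than Tue? No: Deploy's window within 2 days is {Tue}; Launch's window within 2 days is {Tue}; Launch can't share with Deploy (Tue) → nothing is left.
So 2 days is not enough.
3 works (last occupied day: Wed): for example Migrate -> Mon; Design -> Mon; Spec -> Tue; Plan -> Tue; Build -> Mon; Audit -> Mon; Deploy -> Tue; Launch -> Wed; Prototype -> Tue.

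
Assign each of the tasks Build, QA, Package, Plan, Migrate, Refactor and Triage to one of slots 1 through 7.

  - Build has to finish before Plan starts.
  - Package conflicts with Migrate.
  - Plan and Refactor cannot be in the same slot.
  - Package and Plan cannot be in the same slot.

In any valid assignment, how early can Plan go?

2

Precedence pushes Plan to at least 2.
Plan at 2 is achievable: Migrate=2, Build=1, Refactor=1, Triage=1, Package=1, QA=1, Plan=2.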